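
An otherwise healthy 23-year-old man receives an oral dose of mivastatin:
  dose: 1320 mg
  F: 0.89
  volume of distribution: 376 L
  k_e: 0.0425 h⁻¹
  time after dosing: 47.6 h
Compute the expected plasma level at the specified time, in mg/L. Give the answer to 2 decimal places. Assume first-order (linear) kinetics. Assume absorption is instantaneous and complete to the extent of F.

Amount reaching circulation = F × Dose = 0.89 × 1320 = 1175 mg
C₀ = F·Dose / Vd = 1175 / 376 = 3.125 mg/L
C = C₀ · e^(−k·t) = 3.125 × e^(−0.04250 × 47.6)
  = 3.125 × 0.1323 = 0.4134 mg/L

0.41 mg/L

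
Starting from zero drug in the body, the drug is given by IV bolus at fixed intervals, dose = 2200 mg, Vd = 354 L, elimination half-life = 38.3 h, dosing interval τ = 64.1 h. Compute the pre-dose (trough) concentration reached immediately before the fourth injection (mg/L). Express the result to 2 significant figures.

C₀ per dose = Dose / Vd = 2200 / 354 = 6.215 mg/L
k = ln2 / t½ = 0.693147 / 38.3 = 0.01810 h⁻¹
Fraction remaining after one interval: r = e^(−kτ) = e^(−0.01810 × 64.1) = 0.3134
Before dose 4, 3 doses have been given (aged 1τ, 2τ, 3τ).
C_trough = C₀ × (r + r² + … + r^3) = C₀ × r(1−r^3)/(1−r)
        = 6.215 × 0.3134 × (1 − 0.03078) / (1 − 0.3134) = 2.750 mg/L

2.8 mg/L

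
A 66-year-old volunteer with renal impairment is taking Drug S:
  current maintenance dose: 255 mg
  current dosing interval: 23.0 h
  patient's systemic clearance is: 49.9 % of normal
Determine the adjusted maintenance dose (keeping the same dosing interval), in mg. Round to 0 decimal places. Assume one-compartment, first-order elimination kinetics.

127 mg

To keep the same average steady-state level, dosing rate must scale with clearance.
CL ratio = 49.9 / 100 = 0.4990
New dose (same interval) = 255 × 0.4990 = 127.2 mg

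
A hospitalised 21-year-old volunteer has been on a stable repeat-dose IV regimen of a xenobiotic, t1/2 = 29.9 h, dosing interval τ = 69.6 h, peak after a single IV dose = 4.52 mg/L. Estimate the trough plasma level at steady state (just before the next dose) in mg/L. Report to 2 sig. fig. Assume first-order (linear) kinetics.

k = ln2 / t½ = 0.693147 / 29.9 = 0.02318 h⁻¹
e^(−kτ) = e^(−0.02318 × 69.6) = 0.1992
Accumulation ratio R = 1 / (1 − e^(−kτ)) = 1 / (1 − 0.1992) = 1.249
Steady-state trough = C₀ × R × e^(−kτ) = 4.52 × 1.249 × 0.1992 = 1.125 mg/L

1.1 mg/L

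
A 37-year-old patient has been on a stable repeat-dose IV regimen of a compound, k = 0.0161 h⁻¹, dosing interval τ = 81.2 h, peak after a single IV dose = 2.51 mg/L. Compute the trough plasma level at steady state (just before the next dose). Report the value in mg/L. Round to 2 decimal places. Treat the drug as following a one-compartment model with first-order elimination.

e^(−kτ) = e^(−0.01610 × 81.2) = 0.2705
Accumulation ratio R = 1 / (1 − e^(−kτ)) = 1 / (1 − 0.2705) = 1.371
Steady-state trough = C₀ × R × e^(−kτ) = 2.51 × 1.371 × 0.2705 = 0.9308 mg/L

0.93 mg/L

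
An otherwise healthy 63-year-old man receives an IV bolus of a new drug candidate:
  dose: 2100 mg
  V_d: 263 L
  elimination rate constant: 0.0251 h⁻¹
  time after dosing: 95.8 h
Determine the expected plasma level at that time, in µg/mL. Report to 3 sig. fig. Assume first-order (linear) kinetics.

C₀ = Dose / Vd = 2100 / 263 = 7.985 mg/L
C = C₀ · e^(−k·t) = 7.985 × e^(−0.02510 × 95.8)
  = 7.985 × 0.09030 = 0.7210 mg/L
(0.7210 mg/L = 0.7210 µg/mL)

0.721 µg/mL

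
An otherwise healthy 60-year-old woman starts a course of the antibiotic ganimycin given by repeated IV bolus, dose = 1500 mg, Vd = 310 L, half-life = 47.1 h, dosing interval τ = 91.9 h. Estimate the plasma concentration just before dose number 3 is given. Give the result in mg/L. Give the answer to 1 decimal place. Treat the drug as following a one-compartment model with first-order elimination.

C₀ per dose = Dose / Vd = 1500 / 310 = 4.839 mg/L
k = ln2 / t½ = 0.693147 / 47.1 = 0.01472 h⁻¹
Fraction remaining after one interval: r = e^(−kτ) = e^(−0.01472 × 91.9) = 0.2585
Before dose 3, 2 doses have been given (aged 1τ, 2τ).
C_trough = C₀ × (r + r²) = 4.839 × (0.2585 + 0.06682) = 1.574 mg/L

1.6 mg/L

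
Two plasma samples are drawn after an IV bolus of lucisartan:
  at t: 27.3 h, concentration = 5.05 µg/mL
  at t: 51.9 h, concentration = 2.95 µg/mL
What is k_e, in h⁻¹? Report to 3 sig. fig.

0.0219 h⁻¹

k = ln(C₁/C₂) / (t₂ − t₁) = ln(5.05/2.95) / (51.9 − 27.3)
  = 0.5376 / 24.60 = 0.02185 h⁻¹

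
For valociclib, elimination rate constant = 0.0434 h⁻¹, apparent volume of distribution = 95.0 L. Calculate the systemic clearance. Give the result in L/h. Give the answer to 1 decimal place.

CL = k × Vd = 0.0434 × 95.0 = 4.123 L/h

4.1 L/h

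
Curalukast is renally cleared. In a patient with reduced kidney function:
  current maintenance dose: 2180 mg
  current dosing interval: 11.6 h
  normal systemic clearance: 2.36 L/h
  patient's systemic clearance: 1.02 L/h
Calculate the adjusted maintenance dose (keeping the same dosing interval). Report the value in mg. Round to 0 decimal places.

942 mg

To keep the same average steady-state level, dosing rate must scale with clearance.
CL ratio = 1.02 / 2.36 = 0.4322
New dose (same interval) = 2180 × 0.4322 = 942.2 mg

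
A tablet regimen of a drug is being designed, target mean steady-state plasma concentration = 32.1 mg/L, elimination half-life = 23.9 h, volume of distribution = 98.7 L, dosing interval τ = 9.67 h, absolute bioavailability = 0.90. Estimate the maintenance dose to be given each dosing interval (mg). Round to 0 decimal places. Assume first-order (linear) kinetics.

k = ln2 / t½ = 0.693147 / 23.9 = 0.02900 h⁻¹
CL = k × Vd = 0.02900 × 98.7 = 2.862 L/h
At steady state, F × (Dose/τ) = Css × CL.
Dose = Css × CL × τ / F = 32.1 × 2.862 × 9.67 / 0.90 = 987.1 mg

987 mg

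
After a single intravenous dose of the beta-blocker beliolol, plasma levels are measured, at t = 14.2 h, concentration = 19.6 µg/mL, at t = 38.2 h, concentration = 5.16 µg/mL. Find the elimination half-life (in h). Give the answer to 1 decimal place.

12.5 h

k = ln(C₁/C₂) / (t₂ − t₁) = ln(19.6/5.16) / (38.2 − 14.2)
  = 1.335 / 24.00 = 0.05563 h⁻¹
t½ = ln2 / k = 0.693147 / 0.05563 = 12.46 h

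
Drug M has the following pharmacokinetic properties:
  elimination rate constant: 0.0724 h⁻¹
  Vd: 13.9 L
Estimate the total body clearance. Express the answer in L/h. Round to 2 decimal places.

1.01 L/h

CL = k × Vd = 0.0724 × 13.9 = 1.006 L/h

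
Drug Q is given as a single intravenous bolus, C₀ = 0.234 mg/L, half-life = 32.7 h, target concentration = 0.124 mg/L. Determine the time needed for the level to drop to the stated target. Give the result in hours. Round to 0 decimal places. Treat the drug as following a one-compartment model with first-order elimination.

k = ln2 / t½ = 0.693147 / 32.7 = 0.02120 h⁻¹
t = ln(C₀ / C) / k = ln(0.2340 / 0.124) / 0.02120
  = ln(1.887) / 0.02120 = 0.6350 / 0.02120 = 29.95 h

30 h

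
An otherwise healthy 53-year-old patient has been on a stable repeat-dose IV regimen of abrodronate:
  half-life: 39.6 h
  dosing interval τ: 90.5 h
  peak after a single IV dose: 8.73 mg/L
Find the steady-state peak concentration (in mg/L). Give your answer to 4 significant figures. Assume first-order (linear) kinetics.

k = ln2 / t½ = 0.693147 / 39.6 = 0.01750 h⁻¹
e^(−kτ) = e^(−0.01750 × 90.5) = 0.2052
Accumulation ratio R = 1 / (1 − e^(−kτ)) = 1 / (1 − 0.2052) = 1.258
Steady-state peak = C₀ × R = 8.73 × 1.258 = 10.98 mg/L

10.98 mg/L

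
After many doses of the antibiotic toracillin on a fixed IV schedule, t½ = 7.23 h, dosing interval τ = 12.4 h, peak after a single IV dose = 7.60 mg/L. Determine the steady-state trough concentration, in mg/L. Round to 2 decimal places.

k = ln2 / t½ = 0.693147 / 7.23 = 0.09587 h⁻¹
e^(−kτ) = e^(−0.09587 × 12.4) = 0.3046
Accumulation ratio R = 1 / (1 − e^(−kτ)) = 1 / (1 − 0.3046) = 1.438
Steady-state trough = C₀ × R × e^(−kτ) = 7.60 × 1.438 × 0.3046 = 3.329 mg/L

3.33 mg/L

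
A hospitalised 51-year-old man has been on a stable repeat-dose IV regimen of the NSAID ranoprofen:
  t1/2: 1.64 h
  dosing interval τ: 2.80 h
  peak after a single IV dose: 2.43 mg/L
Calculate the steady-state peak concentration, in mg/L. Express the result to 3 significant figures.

k = ln2 / t½ = 0.693147 / 1.64 = 0.4227 h⁻¹
e^(−kτ) = e^(−0.4227 × 2.80) = 0.3062
Accumulation ratio R = 1 / (1 − e^(−kτ)) = 1 / (1 − 0.3062) = 1.441
Steady-state peak = C₀ × R = 2.43 × 1.441 = 3.502 mg/L

3.50 mg/L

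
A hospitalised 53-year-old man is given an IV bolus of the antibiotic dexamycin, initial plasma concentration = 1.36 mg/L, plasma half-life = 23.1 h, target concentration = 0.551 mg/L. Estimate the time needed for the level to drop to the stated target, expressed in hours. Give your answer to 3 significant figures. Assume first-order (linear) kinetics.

k = ln2 / t½ = 0.693147 / 23.1 = 0.03001 h⁻¹
t = ln(C₀ / C) / k = ln(1.360 / 0.551) / 0.03001
  = ln(2.468) / 0.03001 = 0.9034 / 0.03001 = 30.10 h

30.1 h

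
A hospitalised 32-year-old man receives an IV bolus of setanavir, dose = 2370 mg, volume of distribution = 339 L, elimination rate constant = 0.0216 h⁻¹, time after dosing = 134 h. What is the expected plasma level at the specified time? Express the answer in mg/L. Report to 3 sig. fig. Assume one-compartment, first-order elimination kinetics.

0.387 mg/L

C₀ = Dose / Vd = 2370 / 339 = 6.991 mg/L
C = C₀ · e^(−k·t) = 6.991 × e^(−0.02160 × 134)
  = 6.991 × 0.05533 = 0.3868 mg/L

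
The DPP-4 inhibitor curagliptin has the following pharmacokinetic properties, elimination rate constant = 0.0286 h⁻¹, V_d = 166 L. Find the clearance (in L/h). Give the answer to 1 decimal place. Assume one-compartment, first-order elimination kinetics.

CL = k × Vd = 0.0286 × 166 = 4.748 L/h

4.7 L/h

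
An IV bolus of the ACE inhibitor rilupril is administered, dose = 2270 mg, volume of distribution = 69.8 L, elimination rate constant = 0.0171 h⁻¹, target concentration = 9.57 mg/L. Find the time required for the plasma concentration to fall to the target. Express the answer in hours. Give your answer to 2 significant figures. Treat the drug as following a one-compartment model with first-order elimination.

72 h

C₀ = Dose / Vd = 2270 / 69.8 = 32.52 mg/L
t = ln(C₀ / C) / k = ln(32.52 / 9.57) / 0.01710
  = ln(3.398) / 0.01710 = 1.223 / 0.01710 = 71.52 h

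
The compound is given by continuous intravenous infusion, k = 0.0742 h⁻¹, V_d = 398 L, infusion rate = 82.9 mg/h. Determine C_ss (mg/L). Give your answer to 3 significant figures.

2.81 mg/L

CL = k × Vd = 0.07420 × 398 = 29.53 L/h
At steady state Css = R₀ / CL = 82.9 / 29.53 = 2.807 mg/L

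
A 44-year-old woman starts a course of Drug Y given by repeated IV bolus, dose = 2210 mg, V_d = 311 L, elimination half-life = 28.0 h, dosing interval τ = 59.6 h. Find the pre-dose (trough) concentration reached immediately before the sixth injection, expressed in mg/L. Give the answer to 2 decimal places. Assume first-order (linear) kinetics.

C₀ per dose = Dose / Vd = 2210 / 311 = 7.106 mg/L
k = ln2 / t½ = 0.693147 / 28.0 = 0.02476 h⁻¹
Fraction remaining after one interval: r = e^(−kτ) = e^(−0.02476 × 59.6) = 0.2286
Before dose 6, 5 doses have been given (aged 1τ, 2τ, 3τ, 4τ, 5τ).
C_trough = C₀ × (r + r² + … + r^5) = C₀ × r(1−r^5)/(1−r)
        = 7.106 × 0.2286 × (1 − 0.0006243) / (1 − 0.2286) = 2.105 mg/L

2.11 mg/L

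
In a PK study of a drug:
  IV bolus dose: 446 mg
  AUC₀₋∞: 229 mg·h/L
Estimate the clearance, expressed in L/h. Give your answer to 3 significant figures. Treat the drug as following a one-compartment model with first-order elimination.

1.95 L/h

CL = Dose / AUC = 446 / 229 = 1.948 L/h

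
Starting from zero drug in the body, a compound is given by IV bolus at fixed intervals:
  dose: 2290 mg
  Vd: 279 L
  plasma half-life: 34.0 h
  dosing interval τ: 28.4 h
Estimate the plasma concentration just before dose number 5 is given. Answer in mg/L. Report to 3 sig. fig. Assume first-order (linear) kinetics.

9.43 mg/L

C₀ per dose = Dose / Vd = 2290 / 279 = 8.208 mg/L
k = ln2 / t½ = 0.693147 / 34.0 = 0.02039 h⁻¹
Fraction remaining after one interval: r = e^(−kτ) = e^(−0.02039 × 28.4) = 0.5604
Before dose 5, 4 doses have been given (aged 1τ, 2τ, 3τ, 4τ).
C_trough = C₀ × (r + r² + … + r^4) = C₀ × r(1−r^4)/(1−r)
        = 8.208 × 0.5604 × (1 − 0.09863) / (1 − 0.5604) = 9.432 mg/L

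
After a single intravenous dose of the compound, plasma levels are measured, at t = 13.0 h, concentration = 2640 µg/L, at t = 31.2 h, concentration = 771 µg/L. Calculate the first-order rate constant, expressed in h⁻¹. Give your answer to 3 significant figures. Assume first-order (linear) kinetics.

k = ln(C₁/C₂) / (t₂ − t₁) = ln(2640/771) / (31.2 − 13.0)
  = 1.231 / 18.20 = 0.06764 h⁻¹

0.0676 h⁻¹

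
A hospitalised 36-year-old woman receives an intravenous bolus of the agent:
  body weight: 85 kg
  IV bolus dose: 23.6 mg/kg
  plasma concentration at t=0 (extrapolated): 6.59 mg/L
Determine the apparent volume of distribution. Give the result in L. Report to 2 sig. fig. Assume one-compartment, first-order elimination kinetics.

Dose = 23.6 × 85 = 2006 mg
Vd = Dose / C₀ = 2006 / 6.59 = 304.4 L

300 L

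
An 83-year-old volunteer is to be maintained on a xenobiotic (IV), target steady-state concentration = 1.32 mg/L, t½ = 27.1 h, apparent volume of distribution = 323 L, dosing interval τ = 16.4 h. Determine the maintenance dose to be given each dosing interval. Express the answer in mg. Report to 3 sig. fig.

k = ln2 / t½ = 0.693147 / 27.1 = 0.02558 h⁻¹
CL = k × Vd = 0.02558 × 323 = 8.262 L/h
At steady state, Dose/τ = Css × CL.
Dose = Css × CL × τ = 1.32 × 8.262 × 16.4 = 178.9 mg

179 mg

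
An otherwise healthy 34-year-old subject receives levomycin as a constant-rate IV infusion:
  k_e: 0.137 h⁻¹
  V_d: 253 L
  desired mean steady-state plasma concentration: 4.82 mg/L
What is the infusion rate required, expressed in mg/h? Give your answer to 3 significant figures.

CL = k × Vd = 0.1370 × 253 = 34.66 L/h
At steady state, infusion rate R₀ = Css × CL = 4.82 × 34.66 = 167.1 mg/h

167 mg/h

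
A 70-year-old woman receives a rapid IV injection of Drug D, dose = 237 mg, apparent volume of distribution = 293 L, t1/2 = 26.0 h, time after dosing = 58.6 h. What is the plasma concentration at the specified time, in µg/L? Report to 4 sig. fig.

169.6 µg/L

C₀ = Dose / Vd = 237.0 / 293 = 0.8089 mg/L
k = ln2 / t½ = 0.693147 / 26.0 = 0.02666 h⁻¹
C = C₀ · e^(−k·t) = 0.8089 × e^(−0.02666 × 58.6)
  = 0.8089 × 0.2097 = 0.1696 mg/L
Convert: 0.1696 mg/L × 1000 = 169.6 µg/L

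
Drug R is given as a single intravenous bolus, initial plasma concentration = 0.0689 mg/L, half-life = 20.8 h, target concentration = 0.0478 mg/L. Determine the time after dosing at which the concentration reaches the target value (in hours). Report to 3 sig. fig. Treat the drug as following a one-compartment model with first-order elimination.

k = ln2 / t½ = 0.693147 / 20.8 = 0.03332 h⁻¹
t = ln(C₀ / C) / k = ln(0.06890 / 0.0478) / 0.03332
  = ln(1.441) / 0.03332 = 0.3653 / 0.03332 = 10.96 h

11.0 h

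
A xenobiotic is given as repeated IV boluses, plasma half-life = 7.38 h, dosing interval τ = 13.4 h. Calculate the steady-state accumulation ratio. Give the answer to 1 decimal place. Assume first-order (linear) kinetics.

1.4

k = ln2 / t½ = 0.693147 / 7.38 = 0.09392 h⁻¹
e^(−kτ) = e^(−0.09392 × 13.4) = 0.2841
Accumulation ratio R = 1 / (1 − e^(−kτ)) = 1 / (1 − 0.2841) = 1.397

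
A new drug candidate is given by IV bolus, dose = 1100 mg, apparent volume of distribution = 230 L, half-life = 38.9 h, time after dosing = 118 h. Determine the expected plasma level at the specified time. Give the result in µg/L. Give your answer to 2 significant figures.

580 µg/L

C₀ = Dose / Vd = 1100 / 230 = 4.783 mg/L
k = ln2 / t½ = 0.693147 / 38.9 = 0.01782 h⁻¹
C = C₀ · e^(−k·t) = 4.783 × e^(−0.01782 × 118)
  = 4.783 × 0.1221 = 0.5840 mg/L
Convert: 0.5840 mg/L × 1000 = 584.0 µg/L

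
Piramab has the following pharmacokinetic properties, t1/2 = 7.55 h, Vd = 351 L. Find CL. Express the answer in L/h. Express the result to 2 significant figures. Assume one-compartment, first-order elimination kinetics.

k = ln2 / t½ = 0.693147 / 7.55 = 0.09181 h⁻¹
CL = k × Vd = 0.09181 × 351 = 32.23 L/h

32 L/h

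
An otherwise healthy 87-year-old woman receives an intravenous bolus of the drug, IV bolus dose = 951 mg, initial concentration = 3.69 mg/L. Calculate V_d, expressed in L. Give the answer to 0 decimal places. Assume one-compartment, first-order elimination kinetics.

Vd = Dose / C₀ = 951.0 / 3.69 = 257.7 L

258 L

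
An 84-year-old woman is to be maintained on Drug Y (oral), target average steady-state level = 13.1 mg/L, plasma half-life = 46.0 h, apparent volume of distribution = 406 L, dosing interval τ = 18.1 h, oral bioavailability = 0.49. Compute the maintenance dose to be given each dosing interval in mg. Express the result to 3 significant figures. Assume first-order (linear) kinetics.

2960 mg

k = ln2 / t½ = 0.693147 / 46.0 = 0.01507 h⁻¹
CL = k × Vd = 0.01507 × 406 = 6.118 L/h
At steady state, F × (Dose/τ) = Css × CL.
Dose = Css × CL × τ / F = 13.1 × 6.118 × 18.1 / 0.49 = 2960 mg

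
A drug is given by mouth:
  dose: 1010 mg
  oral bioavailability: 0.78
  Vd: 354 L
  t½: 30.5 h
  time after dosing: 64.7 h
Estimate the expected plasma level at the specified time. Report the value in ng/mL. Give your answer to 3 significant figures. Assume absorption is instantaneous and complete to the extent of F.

Amount reaching circulation = F × Dose = 0.78 × 1010 = 787.8 mg
C₀ = F·Dose / Vd = 787.8 / 354 = 2.225 mg/L
k = ln2 / t½ = 0.693147 / 30.5 = 0.02273 h⁻¹
C = C₀ · e^(−k·t) = 2.225 × e^(−0.02273 × 64.7)
  = 2.225 × 0.2298 = 0.5113 mg/L
Convert: 0.5113 mg/L × 1000 = 511.3 ng/mL

511 ng/mL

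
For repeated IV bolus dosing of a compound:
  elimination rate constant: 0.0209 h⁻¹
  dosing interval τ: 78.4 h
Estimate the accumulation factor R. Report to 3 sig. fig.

e^(−kτ) = e^(−0.02090 × 78.4) = 0.1943
Accumulation ratio R = 1 / (1 − e^(−kτ)) = 1 / (1 − 0.1943) = 1.241

1.24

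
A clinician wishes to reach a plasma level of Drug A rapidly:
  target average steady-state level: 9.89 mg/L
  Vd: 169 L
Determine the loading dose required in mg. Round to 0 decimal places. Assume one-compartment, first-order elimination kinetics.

LD = Css × Vd = 9.89 × 169 = 1671 mg

1671 mg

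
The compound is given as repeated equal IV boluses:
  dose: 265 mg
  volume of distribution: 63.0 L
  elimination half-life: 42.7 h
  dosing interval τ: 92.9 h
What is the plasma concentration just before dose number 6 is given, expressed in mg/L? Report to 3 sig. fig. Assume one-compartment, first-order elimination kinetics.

1.20 mg/L

C₀ per dose = Dose / Vd = 265 / 63.0 = 4.206 mg/L
k = ln2 / t½ = 0.693147 / 42.7 = 0.01623 h⁻¹
Fraction remaining after one interval: r = e^(−kτ) = e^(−0.01623 × 92.9) = 0.2214
Before dose 6, 5 doses have been given (aged 1τ, 2τ, 3τ, 4τ, 5τ).
C_trough = C₀ × (r + r² + … + r^5) = C₀ × r(1−r^5)/(1−r)
        = 4.206 × 0.2214 × (1 − 0.0005320) / (1 − 0.2214) = 1.195 mg/L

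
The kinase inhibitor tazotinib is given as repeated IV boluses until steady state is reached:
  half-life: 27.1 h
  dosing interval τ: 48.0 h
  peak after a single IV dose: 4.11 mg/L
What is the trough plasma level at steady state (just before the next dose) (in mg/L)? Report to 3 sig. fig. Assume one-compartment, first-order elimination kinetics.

1.70 mg/L

k = ln2 / t½ = 0.693147 / 27.1 = 0.02558 h⁻¹
e^(−kτ) = e^(−0.02558 × 48.0) = 0.2929
Accumulation ratio R = 1 / (1 − e^(−kτ)) = 1 / (1 − 0.2929) = 1.414
Steady-state trough = C₀ × R × e^(−kτ) = 4.11 × 1.414 × 0.2929 = 1.702 mg/L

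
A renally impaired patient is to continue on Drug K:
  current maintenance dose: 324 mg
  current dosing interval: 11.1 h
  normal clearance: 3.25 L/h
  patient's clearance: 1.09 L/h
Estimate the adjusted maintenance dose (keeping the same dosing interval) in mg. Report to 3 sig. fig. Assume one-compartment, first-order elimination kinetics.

To keep the same average steady-state level, dosing rate must scale with clearance.
CL ratio = 1.09 / 3.25 = 0.3354
New dose (same interval) = 324 × 0.3354 = 108.7 mg

109 mg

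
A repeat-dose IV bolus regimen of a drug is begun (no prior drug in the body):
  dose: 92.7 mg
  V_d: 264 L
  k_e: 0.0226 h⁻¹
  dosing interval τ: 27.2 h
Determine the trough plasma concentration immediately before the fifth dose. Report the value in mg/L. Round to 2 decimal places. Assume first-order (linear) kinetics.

0.38 mg/L

C₀ per dose = Dose / Vd = 92.7 / 264 = 0.3511 mg/L
Fraction remaining after one interval: r = e^(−kτ) = e^(−0.02260 × 27.2) = 0.5408
Before dose 5, 4 doses have been given (aged 1τ, 2τ, 3τ, 4τ).
C_trough = C₀ × (r + r² + … + r^4) = C₀ × r(1−r^4)/(1−r)
        = 0.3511 × 0.5408 × (1 − 0.08554) / (1 − 0.5408) = 0.3781 mg/L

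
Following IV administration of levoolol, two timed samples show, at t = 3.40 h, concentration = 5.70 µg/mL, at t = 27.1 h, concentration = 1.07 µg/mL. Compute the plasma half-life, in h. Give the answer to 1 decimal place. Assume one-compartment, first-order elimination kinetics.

k = ln(C₁/C₂) / (t₂ − t₁) = ln(5.70/1.07) / (27.1 − 3.40)
  = 1.673 / 23.70 = 0.07059 h⁻¹
t½ = ln2 / k = 0.693147 / 0.07059 = 9.819 h

9.8 h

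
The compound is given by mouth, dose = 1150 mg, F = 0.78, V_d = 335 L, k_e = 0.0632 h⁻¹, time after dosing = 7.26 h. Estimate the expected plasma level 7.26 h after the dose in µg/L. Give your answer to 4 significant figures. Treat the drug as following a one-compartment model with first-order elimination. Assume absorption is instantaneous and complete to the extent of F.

Amount reaching circulation = F × Dose = 0.78 × 1150 = 897.0 mg
C₀ = F·Dose / Vd = 897.0 / 335 = 2.678 mg/L
C = C₀ · e^(−k·t) = 2.678 × e^(−0.06320 × 7.26)
  = 2.678 × 0.6320 = 1.692 mg/L
Convert: 1.692 mg/L × 1000 = 1692 µg/L

1692 µg/L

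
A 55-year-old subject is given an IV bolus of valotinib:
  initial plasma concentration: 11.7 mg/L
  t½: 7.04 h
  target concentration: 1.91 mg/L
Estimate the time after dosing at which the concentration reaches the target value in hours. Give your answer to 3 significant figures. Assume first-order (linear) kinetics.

18.4 h

k = ln2 / t½ = 0.693147 / 7.04 = 0.09846 h⁻¹
t = ln(C₀ / C) / k = ln(11.70 / 1.91) / 0.09846
  = ln(6.126) / 0.09846 = 1.813 / 0.09846 = 18.41 h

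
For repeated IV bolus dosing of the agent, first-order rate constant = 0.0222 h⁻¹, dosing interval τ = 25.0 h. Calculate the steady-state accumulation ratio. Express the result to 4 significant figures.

2.348

e^(−kτ) = e^(−0.02220 × 25.0) = 0.5741
Accumulation ratio R = 1 / (1 − e^(−kτ)) = 1 / (1 − 0.5741) = 2.348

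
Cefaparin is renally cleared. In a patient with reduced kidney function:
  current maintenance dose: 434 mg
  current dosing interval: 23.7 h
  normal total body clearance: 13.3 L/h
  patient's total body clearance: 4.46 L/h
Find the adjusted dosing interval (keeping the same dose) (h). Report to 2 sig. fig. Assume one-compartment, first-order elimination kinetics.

71 h

To keep the same average steady-state level, dosing rate must scale with clearance.
CL ratio = 4.46 / 13.3 = 0.3353
New interval (same dose) = 23.7 / 0.3353 = 70.68 h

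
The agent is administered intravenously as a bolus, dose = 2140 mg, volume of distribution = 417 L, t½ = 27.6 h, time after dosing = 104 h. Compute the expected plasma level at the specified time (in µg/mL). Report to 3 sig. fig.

0.377 µg/mL

C₀ = Dose / Vd = 2140 / 417 = 5.132 mg/L
k = ln2 / t½ = 0.693147 / 27.6 = 0.02511 h⁻¹
C = C₀ · e^(−k·t) = 5.132 × e^(−0.02511 × 104)
  = 5.132 × 0.07343 = 0.3768 mg/L
(0.3768 mg/L = 0.3768 µg/mL)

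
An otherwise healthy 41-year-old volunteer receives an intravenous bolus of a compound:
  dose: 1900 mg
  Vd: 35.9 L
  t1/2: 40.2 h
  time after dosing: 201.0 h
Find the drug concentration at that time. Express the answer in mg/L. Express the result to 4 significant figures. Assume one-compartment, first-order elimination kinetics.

1.654 mg/L

C₀ = Dose / Vd = 1900 / 35.9 = 52.92 mg/L
k = ln2 / t½ = 0.693147 / 40.2 = 0.01724 h⁻¹
t / t½ = 201.0 / 40.2 = 5 half-lives
C = C₀ × (1/2)^5 = 52.92 × 0.03125 = 1.654 mg/L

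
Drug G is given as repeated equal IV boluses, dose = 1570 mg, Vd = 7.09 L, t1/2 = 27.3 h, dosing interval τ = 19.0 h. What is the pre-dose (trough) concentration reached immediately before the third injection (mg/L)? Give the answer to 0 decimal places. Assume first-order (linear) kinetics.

221 mg/L

C₀ per dose = Dose / Vd = 1570 / 7.09 = 221.4 mg/L
k = ln2 / t½ = 0.693147 / 27.3 = 0.02539 h⁻¹
Fraction remaining after one interval: r = e^(−kτ) = e^(−0.02539 × 19.0) = 0.6173
Before dose 3, 2 doses have been given (aged 1τ, 2τ).
C_trough = C₀ × (r + r²) = 221.4 × (0.6173 + 0.3811) = 221.0 mg/L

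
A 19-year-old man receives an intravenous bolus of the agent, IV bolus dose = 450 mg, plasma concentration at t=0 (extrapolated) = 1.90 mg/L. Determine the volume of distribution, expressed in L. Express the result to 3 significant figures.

237 L

Vd = Dose / C₀ = 450.0 / 1.90 = 236.8 L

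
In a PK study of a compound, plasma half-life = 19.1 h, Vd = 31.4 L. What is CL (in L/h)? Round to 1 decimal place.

1.1 L/h

k = ln2 / t½ = 0.693147 / 19.1 = 0.03629 h⁻¹
CL = k × Vd = 0.03629 × 31.4 = 1.140 L/h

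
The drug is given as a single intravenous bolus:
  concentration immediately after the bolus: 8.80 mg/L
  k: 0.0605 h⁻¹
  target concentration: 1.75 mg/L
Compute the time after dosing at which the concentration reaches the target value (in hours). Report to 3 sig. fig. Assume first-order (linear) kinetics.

26.7 h

t = ln(C₀ / C) / k = ln(8.800 / 1.75) / 0.06050
  = ln(5.029) / 0.06050 = 1.615 / 0.06050 = 26.69 h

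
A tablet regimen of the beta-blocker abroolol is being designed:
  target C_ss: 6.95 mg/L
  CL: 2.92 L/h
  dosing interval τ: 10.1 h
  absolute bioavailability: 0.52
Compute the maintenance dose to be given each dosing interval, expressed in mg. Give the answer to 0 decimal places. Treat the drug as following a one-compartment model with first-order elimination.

At steady state, F × (Dose/τ) = Css × CL.
Dose = Css × CL × τ / F = 6.95 × 2.920 × 10.1 / 0.52 = 394.2 mg

394 mg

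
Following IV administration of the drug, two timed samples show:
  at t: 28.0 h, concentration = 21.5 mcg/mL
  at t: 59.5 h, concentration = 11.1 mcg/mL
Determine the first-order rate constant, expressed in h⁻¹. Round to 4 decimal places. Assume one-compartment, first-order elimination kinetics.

0.0210 h⁻¹

k = ln(C₁/C₂) / (t₂ − t₁) = ln(21.5/11.1) / (59.5 − 28.0)
  = 0.6611 / 31.50 = 0.02099 h⁻¹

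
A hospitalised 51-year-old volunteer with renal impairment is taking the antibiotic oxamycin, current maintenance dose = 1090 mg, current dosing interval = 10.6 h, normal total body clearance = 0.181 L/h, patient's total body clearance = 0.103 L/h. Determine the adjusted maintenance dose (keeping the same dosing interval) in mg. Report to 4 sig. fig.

To keep the same average steady-state level, dosing rate must scale with clearance.
CL ratio = 0.103 / 0.181 = 0.5691
New dose (same interval) = 1090 × 0.5691 = 620.3 mg

620.3 mg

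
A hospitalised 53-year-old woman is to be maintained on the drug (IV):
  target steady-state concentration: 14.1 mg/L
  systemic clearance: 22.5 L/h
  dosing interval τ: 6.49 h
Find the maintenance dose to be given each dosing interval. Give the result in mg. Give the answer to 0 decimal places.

2059 mg

At steady state, Dose/τ = Css × CL.
Dose = Css × CL × τ = 14.1 × 22.50 × 6.49 = 2059 mg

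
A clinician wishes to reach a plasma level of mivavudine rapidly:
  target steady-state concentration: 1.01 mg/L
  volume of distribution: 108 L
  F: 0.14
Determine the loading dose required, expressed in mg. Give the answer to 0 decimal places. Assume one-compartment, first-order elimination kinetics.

779 mg

LD = Css × Vd / F = 1.01 × 108 / 0.14 = 779.1 mg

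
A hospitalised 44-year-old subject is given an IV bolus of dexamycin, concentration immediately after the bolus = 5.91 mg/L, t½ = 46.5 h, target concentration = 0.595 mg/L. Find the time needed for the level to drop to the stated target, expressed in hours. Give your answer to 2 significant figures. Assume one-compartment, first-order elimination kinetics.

150 h

k = ln2 / t½ = 0.693147 / 46.5 = 0.01491 h⁻¹
t = ln(C₀ / C) / k = ln(5.910 / 0.595) / 0.01491
  = ln(9.933) / 0.01491 = 2.296 / 0.01491 = 154.0 h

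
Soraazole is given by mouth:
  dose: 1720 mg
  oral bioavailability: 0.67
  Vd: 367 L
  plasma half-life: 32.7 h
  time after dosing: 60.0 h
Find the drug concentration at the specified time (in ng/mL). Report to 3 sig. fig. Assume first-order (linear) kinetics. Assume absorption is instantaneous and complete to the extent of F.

880 ng/mL

Amount reaching circulation = F × Dose = 0.67 × 1720 = 1152 mg
C₀ = F·Dose / Vd = 1152 / 367 = 3.139 mg/L
k = ln2 / t½ = 0.693147 / 32.7 = 0.02120 h⁻¹
C = C₀ · e^(−k·t) = 3.139 × e^(−0.02120 × 60.0)
  = 3.139 × 0.2803 = 0.8799 mg/L
Convert: 0.8799 mg/L × 1000 = 879.9 ng/mL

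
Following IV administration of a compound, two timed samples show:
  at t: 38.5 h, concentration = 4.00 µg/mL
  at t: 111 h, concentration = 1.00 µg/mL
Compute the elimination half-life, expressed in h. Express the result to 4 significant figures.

k = ln(C₁/C₂) / (t₂ − t₁) = ln(4.00/1.00) / (111 − 38.5)
  = 1.386 / 72.50 = 0.01912 h⁻¹
t½ = ln2 / k = 0.693147 / 0.01912 = 36.25 h

36.25 h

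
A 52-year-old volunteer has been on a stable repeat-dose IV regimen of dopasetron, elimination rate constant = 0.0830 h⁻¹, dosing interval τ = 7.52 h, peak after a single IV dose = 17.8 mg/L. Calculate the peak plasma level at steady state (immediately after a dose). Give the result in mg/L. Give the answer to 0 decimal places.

e^(−kτ) = e^(−0.08300 × 7.52) = 0.5357
Accumulation ratio R = 1 / (1 − e^(−kτ)) = 1 / (1 − 0.5357) = 2.154
Steady-state peak = C₀ × R = 17.8 × 2.154 = 38.34 mg/L

38 mg/L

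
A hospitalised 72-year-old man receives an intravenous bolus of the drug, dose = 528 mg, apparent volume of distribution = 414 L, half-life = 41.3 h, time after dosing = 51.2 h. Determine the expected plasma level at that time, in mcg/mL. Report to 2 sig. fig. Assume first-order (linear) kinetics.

0.54 mcg/mL

C₀ = Dose / Vd = 528.0 / 414 = 1.275 mg/L
k = ln2 / t½ = 0.693147 / 41.3 = 0.01678 h⁻¹
C = C₀ · e^(−k·t) = 1.275 × e^(−0.01678 × 51.2)
  = 1.275 × 0.4235 = 0.5400 mg/L
(0.5400 mg/L = 0.5400 mcg/mL)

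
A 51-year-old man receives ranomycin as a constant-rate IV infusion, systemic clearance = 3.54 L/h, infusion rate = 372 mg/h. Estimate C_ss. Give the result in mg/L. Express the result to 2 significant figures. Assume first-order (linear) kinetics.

At steady state Css = R₀ / CL = 372 / 3.540 = 105.1 mg/L

110 mg/L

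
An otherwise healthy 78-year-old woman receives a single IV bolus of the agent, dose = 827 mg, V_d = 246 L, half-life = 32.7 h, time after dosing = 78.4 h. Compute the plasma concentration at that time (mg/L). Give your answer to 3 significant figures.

C₀ = Dose / Vd = 827.0 / 246 = 3.362 mg/L
k = ln2 / t½ = 0.693147 / 32.7 = 0.02120 h⁻¹
C = C₀ · e^(−k·t) = 3.362 × e^(−0.02120 × 78.4)
  = 3.362 × 0.1897 = 0.6378 mg/L

0.638 mg/L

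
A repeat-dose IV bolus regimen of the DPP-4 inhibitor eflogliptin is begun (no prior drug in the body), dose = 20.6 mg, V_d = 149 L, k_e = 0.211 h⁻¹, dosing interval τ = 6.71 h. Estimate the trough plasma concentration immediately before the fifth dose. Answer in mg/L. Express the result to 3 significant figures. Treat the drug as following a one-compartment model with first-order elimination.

C₀ per dose = Dose / Vd = 20.6 / 149 = 0.1383 mg/L
Fraction remaining after one interval: r = e^(−kτ) = e^(−0.2110 × 6.71) = 0.2427
Before dose 5, 4 doses have been given (aged 1τ, 2τ, 3τ, 4τ).
C_trough = C₀ × (r + r² + … + r^4) = C₀ × r(1−r^4)/(1−r)
        = 0.1383 × 0.2427 × (1 − 0.003470) / (1 − 0.2427) = 0.04417 mg/L

0.0442 mg/L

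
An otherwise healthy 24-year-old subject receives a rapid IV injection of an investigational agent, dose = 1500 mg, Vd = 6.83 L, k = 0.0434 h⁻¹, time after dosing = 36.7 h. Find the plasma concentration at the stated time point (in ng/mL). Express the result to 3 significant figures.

44700 ng/mL

C₀ = Dose / Vd = 1500 / 6.83 = 219.6 mg/L
C = C₀ · e^(−k·t) = 219.6 × e^(−0.04340 × 36.7)
  = 219.6 × 0.2034 = 44.67 mg/L
Convert: 44.67 mg/L × 1000 = 44670 ng/mL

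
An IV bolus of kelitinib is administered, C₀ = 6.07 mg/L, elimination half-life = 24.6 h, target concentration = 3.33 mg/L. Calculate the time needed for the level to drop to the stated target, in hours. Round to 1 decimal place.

k = ln2 / t½ = 0.693147 / 24.6 = 0.02818 h⁻¹
t = ln(C₀ / C) / k = ln(6.070 / 3.33) / 0.02818
  = ln(1.823) / 0.02818 = 0.6005 / 0.02818 = 21.31 h

21.3 h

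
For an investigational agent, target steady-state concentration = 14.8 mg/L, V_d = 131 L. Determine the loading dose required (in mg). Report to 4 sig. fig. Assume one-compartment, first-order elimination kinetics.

1939 mg

LD = Css × Vd = 14.8 × 131 = 1939 mg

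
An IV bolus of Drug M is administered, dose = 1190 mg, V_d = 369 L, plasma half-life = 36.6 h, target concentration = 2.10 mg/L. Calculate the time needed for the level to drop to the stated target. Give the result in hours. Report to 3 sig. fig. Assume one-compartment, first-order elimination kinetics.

22.7 h

C₀ = Dose / Vd = 1190 / 369 = 3.225 mg/L
k = ln2 / t½ = 0.693147 / 36.6 = 0.01894 h⁻¹
t = ln(C₀ / C) / k = ln(3.225 / 2.10) / 0.01894
  = ln(1.536) / 0.01894 = 0.4292 / 0.01894 = 22.66 h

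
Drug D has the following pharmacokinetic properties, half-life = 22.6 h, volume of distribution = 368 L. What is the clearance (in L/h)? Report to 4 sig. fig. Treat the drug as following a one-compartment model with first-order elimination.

k = ln2 / t½ = 0.693147 / 22.6 = 0.03067 h⁻¹
CL = k × Vd = 0.03067 × 368 = 11.29 L/h

11.29 L/h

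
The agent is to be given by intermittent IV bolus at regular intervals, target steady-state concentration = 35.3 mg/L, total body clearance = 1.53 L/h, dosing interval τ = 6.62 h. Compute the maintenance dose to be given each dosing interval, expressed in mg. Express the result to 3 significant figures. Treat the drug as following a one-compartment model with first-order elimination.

358 mg

At steady state, Dose/τ = Css × CL.
Dose = Css × CL × τ = 35.3 × 1.530 × 6.62 = 357.5 mg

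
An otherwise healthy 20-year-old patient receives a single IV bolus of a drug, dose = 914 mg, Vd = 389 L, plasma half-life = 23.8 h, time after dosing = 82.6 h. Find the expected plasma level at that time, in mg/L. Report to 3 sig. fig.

C₀ = Dose / Vd = 914.0 / 389 = 2.350 mg/L
k = ln2 / t½ = 0.693147 / 23.8 = 0.02912 h⁻¹
C = C₀ · e^(−k·t) = 2.350 × e^(−0.02912 × 82.6)
  = 2.350 × 0.09024 = 0.2121 mg/L

0.212 mg/L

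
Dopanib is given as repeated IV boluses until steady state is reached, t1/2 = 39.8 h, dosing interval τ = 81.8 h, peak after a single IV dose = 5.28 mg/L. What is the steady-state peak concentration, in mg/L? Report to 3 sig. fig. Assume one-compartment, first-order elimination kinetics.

k = ln2 / t½ = 0.693147 / 39.8 = 0.01742 h⁻¹
e^(−kτ) = e^(−0.01742 × 81.8) = 0.2405
Accumulation ratio R = 1 / (1 − e^(−kτ)) = 1 / (1 − 0.2405) = 1.317
Steady-state peak = C₀ × R = 5.28 × 1.317 = 6.954 mg/L

6.95 mg/L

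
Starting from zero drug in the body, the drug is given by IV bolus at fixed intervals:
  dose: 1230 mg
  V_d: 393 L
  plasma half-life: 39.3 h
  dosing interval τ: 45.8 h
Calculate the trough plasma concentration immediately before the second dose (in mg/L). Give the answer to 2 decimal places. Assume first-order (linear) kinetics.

1.40 mg/L

C₀ per dose = Dose / Vd = 1230 / 393 = 3.130 mg/L
k = ln2 / t½ = 0.693147 / 39.3 = 0.01764 h⁻¹
Fraction remaining after one interval: r = e^(−kτ) = e^(−0.01764 × 45.8) = 0.4458
Before dose 2, 1 dose has been given (aged 1τ).
C_trough = C₀ × r = 3.130 × 0.4458 = 1.395 mg/L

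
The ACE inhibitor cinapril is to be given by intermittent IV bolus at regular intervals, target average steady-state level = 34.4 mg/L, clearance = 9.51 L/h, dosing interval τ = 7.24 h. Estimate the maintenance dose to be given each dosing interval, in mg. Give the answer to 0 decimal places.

2369 mg

At steady state, Dose/τ = Css × CL.
Dose = Css × CL × τ = 34.4 × 9.510 × 7.24 = 2369 mg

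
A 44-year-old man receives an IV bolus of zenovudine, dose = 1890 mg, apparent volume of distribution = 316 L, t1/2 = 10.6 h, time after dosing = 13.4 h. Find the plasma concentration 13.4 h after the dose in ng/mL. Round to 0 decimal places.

C₀ = Dose / Vd = 1890 / 316 = 5.981 mg/L
k = ln2 / t½ = 0.693147 / 10.6 = 0.06539 h⁻¹
C = C₀ · e^(−k·t) = 5.981 × e^(−0.06539 × 13.4)
  = 5.981 × 0.4164 = 2.490 mg/L
Convert: 2.490 mg/L × 1000 = 2490 ng/mL

2490 ng/mL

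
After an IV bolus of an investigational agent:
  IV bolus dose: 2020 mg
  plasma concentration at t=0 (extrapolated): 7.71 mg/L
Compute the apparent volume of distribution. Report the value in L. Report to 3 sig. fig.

262 L

Vd = Dose / C₀ = 2020 / 7.71 = 262.0 L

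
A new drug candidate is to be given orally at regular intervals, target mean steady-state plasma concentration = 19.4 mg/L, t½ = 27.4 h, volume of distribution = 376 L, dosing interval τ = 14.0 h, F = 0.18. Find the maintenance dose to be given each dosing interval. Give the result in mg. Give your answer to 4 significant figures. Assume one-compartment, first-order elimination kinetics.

k = ln2 / t½ = 0.693147 / 27.4 = 0.02530 h⁻¹
CL = k × Vd = 0.02530 × 376 = 9.513 L/h
At steady state, F × (Dose/τ) = Css × CL.
Dose = Css × CL × τ / F = 19.4 × 9.513 × 14.0 / 0.18 = 14350 mg

14350 mg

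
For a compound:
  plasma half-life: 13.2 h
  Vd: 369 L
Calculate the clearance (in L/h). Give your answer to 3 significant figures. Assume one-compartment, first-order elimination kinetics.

19.4 L/h

k = ln2 / t½ = 0.693147 / 13.2 = 0.05251 h⁻¹
CL = k × Vd = 0.05251 × 369 = 19.38 L/h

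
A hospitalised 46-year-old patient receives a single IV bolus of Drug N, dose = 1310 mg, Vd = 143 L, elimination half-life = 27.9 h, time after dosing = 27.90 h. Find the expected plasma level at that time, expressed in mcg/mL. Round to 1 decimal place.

C₀ = Dose / Vd = 1310 / 143 = 9.161 mg/L
k = ln2 / t½ = 0.693147 / 27.9 = 0.02484 h⁻¹
t / t½ = 27.90 / 27.9 = 1 half-lives
C = C₀ × (1/2)^1 = 9.161 × 0.5000 = 4.581 mg/L
(4.581 mg/L = 4.581 mcg/mL)

4.6 mcg/mL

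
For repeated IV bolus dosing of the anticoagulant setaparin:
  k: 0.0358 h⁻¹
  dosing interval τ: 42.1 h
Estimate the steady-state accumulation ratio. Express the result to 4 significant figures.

1.285

e^(−kτ) = e^(−0.03580 × 42.1) = 0.2215
Accumulation ratio R = 1 / (1 − e^(−kτ)) = 1 / (1 − 0.2215) = 1.285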